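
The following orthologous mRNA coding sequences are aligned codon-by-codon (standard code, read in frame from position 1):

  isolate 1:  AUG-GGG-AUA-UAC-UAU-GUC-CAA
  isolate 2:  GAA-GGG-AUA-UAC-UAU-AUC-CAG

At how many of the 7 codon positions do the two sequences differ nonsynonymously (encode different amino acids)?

2

Codon 1: AUG Met / GAA Glu — nonsynonymous.
Codon 2: GGG Gly / GGG Gly — identical.
Codon 3: AUA Ile / AUA Ile — identical.
Codon 4: UAC Tyr / UAC Tyr — identical.
Codon 5: UAU Tyr / UAU Tyr — identical.
Codon 6: GUC Val / AUC Ile — nonsynonymous.
Codon 7: CAA Gln / CAG Gln — synonymous.
Nonsynonymous differences: 2.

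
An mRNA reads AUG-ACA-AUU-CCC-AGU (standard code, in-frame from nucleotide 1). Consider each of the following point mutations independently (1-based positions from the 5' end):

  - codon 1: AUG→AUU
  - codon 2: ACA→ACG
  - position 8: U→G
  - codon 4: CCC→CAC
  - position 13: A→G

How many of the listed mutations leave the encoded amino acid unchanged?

Codon 1: AUG (Met) → AUU (Ile) — missense.
Codon 2: ACA (Thr) → ACG (Thr) — synonymous.
Codon 3: AUU (Ile) → AGU (Ser) — missense.
Codon 4: CCC (Pro) → CAC (His) — missense.
Codon 5: AGU (Ser) → GGU (Gly) — missense.
Synonymous: 1 of 5.

1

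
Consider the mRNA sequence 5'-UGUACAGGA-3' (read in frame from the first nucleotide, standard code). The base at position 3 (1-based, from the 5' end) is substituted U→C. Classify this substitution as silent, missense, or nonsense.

silent

Position 3 falls in codon 1: UGU → Cys.
After the substitution the codon is UGC → Cys.
Both encode Cys, so the change is synonymous.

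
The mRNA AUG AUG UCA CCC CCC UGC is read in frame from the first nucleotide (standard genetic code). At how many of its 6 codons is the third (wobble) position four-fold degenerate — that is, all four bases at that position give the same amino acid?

3

Codon 1 AUG (Met): third position 1-fold.
Codon 2 AUG (Met): third position 1-fold.
Codon 3 UCA (Ser): third position 4-fold.
Codon 4 CCC (Pro): third position 4-fold.
Codon 5 CCC (Pro): third position 4-fold.
Codon 6 UGC (Cys): third position 2-fold.
Four-fold degenerate third positions: 3.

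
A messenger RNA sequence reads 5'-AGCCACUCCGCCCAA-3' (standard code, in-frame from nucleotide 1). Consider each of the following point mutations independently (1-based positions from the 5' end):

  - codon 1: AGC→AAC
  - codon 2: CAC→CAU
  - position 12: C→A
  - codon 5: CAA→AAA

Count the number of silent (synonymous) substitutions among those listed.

Codon 1: AGC (Ser) → AAC (Asn) — missense.
Codon 2: CAC (His) → CAU (His) — synonymous.
Codon 4: GCC (Ala) → GCA (Ala) — synonymous.
Codon 5: CAA (Gln) → AAA (Lys) — missense.
Synonymous: 2 of 4.

2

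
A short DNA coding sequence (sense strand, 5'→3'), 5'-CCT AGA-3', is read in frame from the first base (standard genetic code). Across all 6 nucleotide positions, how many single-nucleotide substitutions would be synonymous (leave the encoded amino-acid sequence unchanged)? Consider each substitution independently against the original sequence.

Codon 1 (CCT, Pro): 3 synonymous substitutions.
Codon 2 (AGA, Arg): 2 synonymous substitutions.
Total: 3 + 2 = 5.

5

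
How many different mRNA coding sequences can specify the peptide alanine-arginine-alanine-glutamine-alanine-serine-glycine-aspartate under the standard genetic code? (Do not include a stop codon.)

Ala: 4 codons.
Arg: 6 codons.
Ala: 4 codons.
Gln: 2 codons.
Ala: 4 codons.
Ser: 6 codons.
Gly: 4 codons.
Asp: 2 codons.
4 × 6 × 4 × 2 × 4 × 6 × 4 × 2 = 36864.

36864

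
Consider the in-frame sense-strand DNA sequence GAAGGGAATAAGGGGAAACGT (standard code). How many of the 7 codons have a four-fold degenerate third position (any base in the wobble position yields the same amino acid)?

Codon 1 GAA (Glu): third position 2-fold.
Codon 2 GGG (Gly): third position 4-fold.
Codon 3 AAT (Asn): third position 2-fold.
Codon 4 AAG (Lys): third position 2-fold.
Codon 5 GGG (Gly): third position 4-fold.
Codon 6 AAA (Lys): third position 2-fold.
Codon 7 CGT (Arg): third position 4-fold.
Four-fold degenerate third positions: 3.

3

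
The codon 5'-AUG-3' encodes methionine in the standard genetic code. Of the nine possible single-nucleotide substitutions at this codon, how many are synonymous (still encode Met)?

Position 1: none → 0 synonymous.
Position 2: none → 0 synonymous.
Position 3: none → 0 synonymous.
Total: 0 + 0 + 0 = 0.

0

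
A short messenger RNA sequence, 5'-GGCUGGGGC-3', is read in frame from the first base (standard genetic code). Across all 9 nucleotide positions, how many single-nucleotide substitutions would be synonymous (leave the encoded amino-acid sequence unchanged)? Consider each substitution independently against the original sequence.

6

Codon 1 (GGC, Gly): 3 synonymous substitutions.
Codon 2 (UGG, Trp): 0 synonymous substitutions.
Codon 3 (GGC, Gly): 3 synonymous substitutions.
Total: 3 + 0 + 3 = 6.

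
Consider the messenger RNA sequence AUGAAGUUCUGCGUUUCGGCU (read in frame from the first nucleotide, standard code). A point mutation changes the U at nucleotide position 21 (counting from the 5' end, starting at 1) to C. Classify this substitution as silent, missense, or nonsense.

silent

Position 21 falls in codon 7: GCU → Ala.
After the substitution the codon is GCC → Ala.
Both encode Ala, so the change is synonymous.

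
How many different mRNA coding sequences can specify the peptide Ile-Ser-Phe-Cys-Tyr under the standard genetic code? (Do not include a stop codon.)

144

Ile: 3 codons.
Ser: 6 codons.
Phe: 2 codons.
Cys: 2 codons.
Tyr: 2 codons.
3 × 6 × 2 × 2 × 2 = 144.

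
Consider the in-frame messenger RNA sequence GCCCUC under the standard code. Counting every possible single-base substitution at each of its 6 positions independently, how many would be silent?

6

Codon 1 (GCC, Ala): 3 synonymous substitutions.
Codon 2 (CUC, Leu): 3 synonymous substitutions.
Total: 3 + 3 = 6.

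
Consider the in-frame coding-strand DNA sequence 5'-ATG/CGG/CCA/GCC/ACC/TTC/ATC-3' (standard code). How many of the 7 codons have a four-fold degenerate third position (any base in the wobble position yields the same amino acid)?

4

Codon 1 ATG (Met): third position 1-fold.
Codon 2 CGG (Arg): third position 4-fold.
Codon 3 CCA (Pro): third position 4-fold.
Codon 4 GCC (Ala): third position 4-fold.
Codon 5 ACC (Thr): third position 4-fold.
Codon 6 TTC (Phe): third position 2-fold.
Codon 7 ATC (Ile): third position 3-fold.
Four-fold degenerate third positions: 4.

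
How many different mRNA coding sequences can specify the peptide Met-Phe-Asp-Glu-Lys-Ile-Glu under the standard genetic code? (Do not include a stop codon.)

Met: 1 codon.
Phe: 2 codons.
Asp: 2 codons.
Glu: 2 codons.
Lys: 2 codons.
Ile: 3 codons.
Glu: 2 codons.
1 × 2 × 2 × 2 × 2 × 3 × 2 = 96.

96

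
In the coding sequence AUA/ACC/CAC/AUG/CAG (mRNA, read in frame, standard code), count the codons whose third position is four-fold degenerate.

1

Codon 1 AUA (Ile): third position 3-fold.
Codon 2 ACC (Thr): third position 4-fold.
Codon 3 CAC (His): third position 2-fold.
Codon 4 AUG (Met): third position 1-fold.
Codon 5 CAG (Gln): third position 2-fold.
Four-fold degenerate third positions: 1.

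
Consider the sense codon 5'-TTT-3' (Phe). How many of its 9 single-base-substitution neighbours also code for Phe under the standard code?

1

Position 1: none → 0 synonymous.
Position 2: none → 0 synonymous.
Position 3: TTC → 1 synonymous.
Total: 0 + 0 + 1 = 1.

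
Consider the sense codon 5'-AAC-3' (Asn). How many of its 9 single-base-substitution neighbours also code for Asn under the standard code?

1

Position 1: none → 0 synonymous.
Position 2: none → 0 synonymous.
Position 3: AAU → 1 synonymous.
Total: 0 + 0 + 1 = 1.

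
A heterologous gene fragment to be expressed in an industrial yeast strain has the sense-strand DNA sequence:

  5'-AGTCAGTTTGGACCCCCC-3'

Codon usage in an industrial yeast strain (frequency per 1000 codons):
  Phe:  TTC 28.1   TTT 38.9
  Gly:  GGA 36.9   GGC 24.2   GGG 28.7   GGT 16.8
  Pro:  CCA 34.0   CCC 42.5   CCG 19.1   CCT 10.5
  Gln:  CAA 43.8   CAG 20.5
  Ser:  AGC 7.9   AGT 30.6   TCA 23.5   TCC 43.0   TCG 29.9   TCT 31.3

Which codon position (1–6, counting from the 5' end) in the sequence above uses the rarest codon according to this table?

Codon 1 AGT (Ser): 30.6 per 1000.
Codon 2 CAG (Gln): 20.5 per 1000.
Codon 3 TTT (Phe): 38.9 per 1000.
Codon 4 GGA (Gly): 36.9 per 1000.
Codon 5 CCC (Pro): 42.5 per 1000.
Codon 6 CCC (Pro): 42.5 per 1000.
Lowest frequency is 20.5 at codon 2.

2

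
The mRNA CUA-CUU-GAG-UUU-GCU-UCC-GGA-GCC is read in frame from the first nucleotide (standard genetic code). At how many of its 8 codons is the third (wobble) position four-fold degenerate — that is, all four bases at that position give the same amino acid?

6

Codon 1 CUA (Leu): third position 4-fold.
Codon 2 CUU (Leu): third position 4-fold.
Codon 3 GAG (Glu): third position 2-fold.
Codon 4 UUU (Phe): third position 2-fold.
Codon 5 GCU (Ala): third position 4-fold.
Codon 6 UCC (Ser): third position 4-fold.
Codon 7 GGA (Gly): third position 4-fold.
Codon 8 GCC (Ala): third position 4-fold.
Four-fold degenerate third positions: 6.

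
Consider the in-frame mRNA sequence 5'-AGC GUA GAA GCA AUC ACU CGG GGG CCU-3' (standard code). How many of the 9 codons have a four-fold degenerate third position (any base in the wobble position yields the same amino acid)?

6

Codon 1 AGC (Ser): third position 2-fold.
Codon 2 GUA (Val): third position 4-fold.
Codon 3 GAA (Glu): third position 2-fold.
Codon 4 GCA (Ala): third position 4-fold.
Codon 5 AUC (Ile): third position 3-fold.
Codon 6 ACU (Thr): third position 4-fold.
Codon 7 CGG (Arg): third position 4-fold.
Codon 8 GGG (Gly): third position 4-fold.
Codon 9 CCU (Pro): third position 4-fold.
Four-fold degenerate third positions: 6.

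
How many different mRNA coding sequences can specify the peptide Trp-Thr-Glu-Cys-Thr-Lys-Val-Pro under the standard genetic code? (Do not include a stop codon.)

2048

Trp: 1 codon.
Thr: 4 codons.
Glu: 2 codons.
Cys: 2 codons.
Thr: 4 codons.
Lys: 2 codons.
Val: 4 codons.
Pro: 4 codons.
1 × 4 × 2 × 2 × 4 × 2 × 4 × 4 = 2048.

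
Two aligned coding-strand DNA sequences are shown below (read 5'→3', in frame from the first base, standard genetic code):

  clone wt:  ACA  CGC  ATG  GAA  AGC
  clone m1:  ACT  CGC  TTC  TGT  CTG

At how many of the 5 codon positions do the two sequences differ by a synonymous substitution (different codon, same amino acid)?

1

Codon 1: ACA Thr / ACT Thr — synonymous.
Codon 2: CGC Arg / CGC Arg — identical.
Codon 3: ATG Met / TTC Phe — nonsynonymous.
Codon 4: GAA Glu / TGT Cys — nonsynonymous.
Codon 5: AGC Ser / CTG Leu — nonsynonymous.
Synonymous differences: 1.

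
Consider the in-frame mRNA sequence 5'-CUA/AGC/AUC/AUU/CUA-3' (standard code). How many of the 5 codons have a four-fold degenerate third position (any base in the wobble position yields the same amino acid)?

2

Codon 1 CUA (Leu): third position 4-fold.
Codon 2 AGC (Ser): third position 2-fold.
Codon 3 AUC (Ile): third position 3-fold.
Codon 4 AUU (Ile): third position 3-fold.
Codon 5 CUA (Leu): third position 4-fold.
Four-fold degenerate third positions: 2.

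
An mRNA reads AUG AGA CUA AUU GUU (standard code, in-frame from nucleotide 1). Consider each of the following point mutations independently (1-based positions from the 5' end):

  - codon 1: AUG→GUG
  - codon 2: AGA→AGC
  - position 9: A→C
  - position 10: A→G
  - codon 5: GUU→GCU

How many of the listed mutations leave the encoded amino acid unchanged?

Codon 1: AUG (Met) → GUG (Val) — missense.
Codon 2: AGA (Arg) → AGC (Ser) — missense.
Codon 3: CUA (Leu) → CUC (Leu) — synonymous.
Codon 4: AUU (Ile) → GUU (Val) — missense.
Codon 5: GUU (Val) → GCU (Ala) — missense.
Synonymous: 1 of 5.

1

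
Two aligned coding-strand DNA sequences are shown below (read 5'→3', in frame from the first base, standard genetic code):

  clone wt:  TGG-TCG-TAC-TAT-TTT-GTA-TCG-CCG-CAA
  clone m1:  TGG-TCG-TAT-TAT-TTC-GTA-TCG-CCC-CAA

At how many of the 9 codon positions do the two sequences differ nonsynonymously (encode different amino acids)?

0

Codon 1: TGG Trp / TGG Trp — identical.
Codon 2: TCG Ser / TCG Ser — identical.
Codon 3: TAC Tyr / TAT Tyr — synonymous.
Codon 4: TAT Tyr / TAT Tyr — identical.
Codon 5: TTT Phe / TTC Phe — synonymous.
Codon 6: GTA Val / GTA Val — identical.
Codon 7: TCG Ser / TCG Ser — identical.
Codon 8: CCG Pro / CCC Pro — synonymous.
Codon 9: CAA Gln / CAA Gln — identical.
Nonsynonymous differences: 0.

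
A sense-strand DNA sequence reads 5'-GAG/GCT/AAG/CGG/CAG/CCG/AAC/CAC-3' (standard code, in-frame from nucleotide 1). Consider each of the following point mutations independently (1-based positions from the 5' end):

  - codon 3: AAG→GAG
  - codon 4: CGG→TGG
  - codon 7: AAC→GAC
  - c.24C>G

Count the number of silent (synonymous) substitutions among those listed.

0

Codon 3: AAG (Lys) → GAG (Glu) — missense.
Codon 4: CGG (Arg) → TGG (Trp) — missense.
Codon 7: AAC (Asn) → GAC (Asp) — missense.
Codon 8: CAC (His) → CAG (Gln) — missense.
Synonymous: 0 of 4.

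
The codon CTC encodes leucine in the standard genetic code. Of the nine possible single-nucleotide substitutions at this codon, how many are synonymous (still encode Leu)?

Position 1: none → 0 synonymous.
Position 2: none → 0 synonymous.
Position 3: CTT, CTA, CTG → 3 synonymous.
Total: 0 + 0 + 3 = 3.

3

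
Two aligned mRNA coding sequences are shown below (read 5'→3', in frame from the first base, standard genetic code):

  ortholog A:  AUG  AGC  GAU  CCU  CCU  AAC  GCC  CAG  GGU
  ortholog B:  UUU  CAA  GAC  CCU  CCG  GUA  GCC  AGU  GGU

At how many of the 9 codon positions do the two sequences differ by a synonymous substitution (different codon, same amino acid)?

Codon 1: AUG Met / UUU Phe — nonsynonymous.
Codon 2: AGC Ser / CAA Gln — nonsynonymous.
Codon 3: GAU Asp / GAC Asp — synonymous.
Codon 4: CCU Pro / CCU Pro — identical.
Codon 5: CCU Pro / CCG Pro — synonymous.
Codon 6: AAC Asn / GUA Val — nonsynonymous.
Codon 7: GCC Ala / GCC Ala — identical.
Codon 8: CAG Gln / AGU Ser — nonsynonymous.
Codon 9: GGU Gly / GGU Gly — identical.
Synonymous differences: 2.

2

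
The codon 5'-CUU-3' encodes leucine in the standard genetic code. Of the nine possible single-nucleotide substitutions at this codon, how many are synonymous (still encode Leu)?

Position 1: none → 0 synonymous.
Position 2: none → 0 synonymous.
Position 3: CUC, CUA, CUG → 3 synonymous.
Total: 0 + 0 + 3 = 3.

3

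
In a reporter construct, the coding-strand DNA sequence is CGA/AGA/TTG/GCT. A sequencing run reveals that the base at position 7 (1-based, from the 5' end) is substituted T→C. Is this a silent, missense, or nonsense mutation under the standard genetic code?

silent

Position 7 falls in codon 3: TTG → Leu.
After the substitution the codon is CTG → Leu.
Both encode Leu, so the change is synonymous.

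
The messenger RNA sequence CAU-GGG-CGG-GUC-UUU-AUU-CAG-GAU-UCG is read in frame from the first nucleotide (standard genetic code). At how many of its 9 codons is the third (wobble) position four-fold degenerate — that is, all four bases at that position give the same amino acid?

Codon 1 CAU (His): third position 2-fold.
Codon 2 GGG (Gly): third position 4-fold.
Codon 3 CGG (Arg): third position 4-fold.
Codon 4 GUC (Val): third position 4-fold.
Codon 5 UUU (Phe): third position 2-fold.
Codon 6 AUU (Ile): third position 3-fold.
Codon 7 CAG (Gln): third position 2-fold.
Codon 8 GAU (Asp): third position 2-fold.
Codon 9 UCG (Ser): third position 4-fold.
Four-fold degenerate third positions: 4.

4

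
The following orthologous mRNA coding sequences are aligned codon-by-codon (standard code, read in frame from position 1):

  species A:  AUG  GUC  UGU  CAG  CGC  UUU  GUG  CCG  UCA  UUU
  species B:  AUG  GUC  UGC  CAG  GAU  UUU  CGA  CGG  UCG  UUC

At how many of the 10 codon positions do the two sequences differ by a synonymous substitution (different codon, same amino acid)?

3

Codon 1: AUG Met / AUG Met — identical.
Codon 2: GUC Val / GUC Val — identical.
Codon 3: UGU Cys / UGC Cys — synonymous.
Codon 4: CAG Gln / CAG Gln — identical.
Codon 5: CGC Arg / GAU Asp — nonsynonymous.
Codon 6: UUU Phe / UUU Phe — identical.
Codon 7: GUG Val / CGA Arg — nonsynonymous.
Codon 8: CCG Pro / CGG Arg — nonsynonymous.
Codon 9: UCA Ser / UCG Ser — synonymous.
Codon 10: UUU Phe / UUC Phe — synonymous.
Synonymous differences: 3.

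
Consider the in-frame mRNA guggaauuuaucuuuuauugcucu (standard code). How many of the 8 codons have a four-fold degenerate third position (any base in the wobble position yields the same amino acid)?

2

Codon 1 GUG (Val): third position 4-fold.
Codon 2 GAA (Glu): third position 2-fold.
Codon 3 UUU (Phe): third position 2-fold.
Codon 4 AUC (Ile): third position 3-fold.
Codon 5 UUU (Phe): third position 2-fold.
Codon 6 UAU (Tyr): third position 2-fold.
Codon 7 UGC (Cys): third position 2-fold.
Codon 8 UCU (Ser): third position 4-fold.
Four-fold degenerate third positions: 2.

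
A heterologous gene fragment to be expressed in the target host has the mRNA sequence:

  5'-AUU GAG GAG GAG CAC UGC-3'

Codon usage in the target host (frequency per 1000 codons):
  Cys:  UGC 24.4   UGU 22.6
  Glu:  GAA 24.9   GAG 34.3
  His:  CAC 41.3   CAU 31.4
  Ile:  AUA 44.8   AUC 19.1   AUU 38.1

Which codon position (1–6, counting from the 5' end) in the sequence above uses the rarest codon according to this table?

6

Codon 1 AUU (Ile): 38.1 per 1000.
Codon 2 GAG (Glu): 34.3 per 1000.
Codon 3 GAG (Glu): 34.3 per 1000.
Codon 4 GAG (Glu): 34.3 per 1000.
Codon 5 CAC (His): 41.3 per 1000.
Codon 6 UGC (Cys): 24.4 per 1000.
Lowest frequency is 24.4 at codon 6.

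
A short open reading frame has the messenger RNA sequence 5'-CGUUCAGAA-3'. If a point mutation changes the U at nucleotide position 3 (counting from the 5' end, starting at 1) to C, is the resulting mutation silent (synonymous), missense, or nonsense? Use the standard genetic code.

Position 3 falls in codon 1: CGU → Arg.
After the substitution the codon is CGC → Arg.
Both encode Arg, so the change is synonymous.

silent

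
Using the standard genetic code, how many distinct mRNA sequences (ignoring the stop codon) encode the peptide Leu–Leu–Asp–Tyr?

Leu: 6 codons.
Leu: 6 codons.
Asp: 2 codons.
Tyr: 2 codons.
6 × 6 × 2 × 2 = 144.

144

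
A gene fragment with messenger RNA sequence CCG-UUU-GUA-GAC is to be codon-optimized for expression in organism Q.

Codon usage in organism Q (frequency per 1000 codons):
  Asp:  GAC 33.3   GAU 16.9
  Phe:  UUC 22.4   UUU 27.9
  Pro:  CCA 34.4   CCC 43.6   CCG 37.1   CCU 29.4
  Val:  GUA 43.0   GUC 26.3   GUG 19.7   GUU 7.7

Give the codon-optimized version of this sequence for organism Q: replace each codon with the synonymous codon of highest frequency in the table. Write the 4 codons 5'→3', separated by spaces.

Codon 1 (Pro): best is CCC at 43.6.
Codon 2 (Phe): best is UUU at 27.9.
Codon 3 (Val): best is GUA at 43.0.
Codon 4 (Asp): best is GAC at 33.3.

CCC UUU GUA GAC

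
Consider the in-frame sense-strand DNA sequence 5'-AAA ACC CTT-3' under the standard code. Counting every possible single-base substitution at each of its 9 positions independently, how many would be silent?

7

Codon 1 (AAA, Lys): 1 synonymous substitution.
Codon 2 (ACC, Thr): 3 synonymous substitutions.
Codon 3 (CTT, Leu): 3 synonymous substitutions.
Total: 1 + 3 + 3 = 7.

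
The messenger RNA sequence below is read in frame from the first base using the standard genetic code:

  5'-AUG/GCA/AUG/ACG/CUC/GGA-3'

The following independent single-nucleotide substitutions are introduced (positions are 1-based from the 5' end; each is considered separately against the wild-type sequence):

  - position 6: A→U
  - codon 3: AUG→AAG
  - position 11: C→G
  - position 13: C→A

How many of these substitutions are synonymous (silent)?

Codon 2: GCA (Ala) → GCU (Ala) — synonymous.
Codon 3: AUG (Met) → AAG (Lys) — missense.
Codon 4: ACG (Thr) → AGG (Arg) — missense.
Codon 5: CUC (Leu) → AUC (Ile) — missense.
Synonymous: 1 of 4.

1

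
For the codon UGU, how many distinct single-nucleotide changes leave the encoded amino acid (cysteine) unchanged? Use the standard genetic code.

Position 1: none → 0 synonymous.
Position 2: none → 0 synonymous.
Position 3: UGC → 1 synonymous.
Total: 0 + 0 + 1 = 1.

1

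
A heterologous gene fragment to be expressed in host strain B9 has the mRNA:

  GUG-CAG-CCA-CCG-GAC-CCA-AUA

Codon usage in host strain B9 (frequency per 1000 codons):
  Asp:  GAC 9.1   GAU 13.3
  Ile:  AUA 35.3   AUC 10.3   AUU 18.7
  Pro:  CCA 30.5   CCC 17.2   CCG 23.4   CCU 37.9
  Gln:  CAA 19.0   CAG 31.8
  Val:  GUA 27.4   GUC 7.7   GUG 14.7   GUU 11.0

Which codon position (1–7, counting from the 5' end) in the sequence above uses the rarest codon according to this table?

Codon 1 GUG (Val): 14.7 per 1000.
Codon 2 CAG (Gln): 31.8 per 1000.
Codon 3 CCA (Pro): 30.5 per 1000.
Codon 4 CCG (Pro): 23.4 per 1000.
Codon 5 GAC (Asp): 9.1 per 1000.
Codon 6 CCA (Pro): 30.5 per 1000.
Codon 7 AUA (Ile): 35.3 per 1000.
Lowest frequency is 9.1 at codon 5.

5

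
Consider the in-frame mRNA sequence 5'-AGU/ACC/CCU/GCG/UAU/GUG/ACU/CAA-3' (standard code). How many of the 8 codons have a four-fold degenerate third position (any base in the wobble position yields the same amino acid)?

Codon 1 AGU (Ser): third position 2-fold.
Codon 2 ACC (Thr): third position 4-fold.
Codon 3 CCU (Pro): third position 4-fold.
Codon 4 GCG (Ala): third position 4-fold.
Codon 5 UAU (Tyr): third position 2-fold.
Codon 6 GUG (Val): third position 4-fold.
Codon 7 ACU (Thr): third position 4-fold.
Codon 8 CAA (Gln): third position 2-fold.
Four-fold degenerate third positions: 5.

5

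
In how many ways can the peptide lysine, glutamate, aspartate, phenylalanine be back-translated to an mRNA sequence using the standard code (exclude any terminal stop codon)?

Lys: 2 codons.
Glu: 2 codons.
Asp: 2 codons.
Phe: 2 codons.
2 × 2 × 2 × 2 = 16.

16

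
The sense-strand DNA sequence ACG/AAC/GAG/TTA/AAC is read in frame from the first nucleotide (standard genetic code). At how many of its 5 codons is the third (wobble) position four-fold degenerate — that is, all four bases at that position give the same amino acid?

1

Codon 1 ACG (Thr): third position 4-fold.
Codon 2 AAC (Asn): third position 2-fold.
Codon 3 GAG (Glu): third position 2-fold.
Codon 4 TTA (Leu): third position 2-fold.
Codon 5 AAC (Asn): third position 2-fold.
Four-fold degenerate third positions: 1.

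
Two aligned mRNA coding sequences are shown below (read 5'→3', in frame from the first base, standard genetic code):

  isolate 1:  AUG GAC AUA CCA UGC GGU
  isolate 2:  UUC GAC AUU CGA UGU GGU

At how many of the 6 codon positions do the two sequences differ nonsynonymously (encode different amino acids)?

Codon 1: AUG Met / UUC Phe — nonsynonymous.
Codon 2: GAC Asp / GAC Asp — identical.
Codon 3: AUA Ile / AUU Ile — synonymous.
Codon 4: CCA Pro / CGA Arg — nonsynonymous.
Codon 5: UGC Cys / UGU Cys — synonymous.
Codon 6: GGU Gly / GGU Gly — identical.
Nonsynonymous differences: 2.

2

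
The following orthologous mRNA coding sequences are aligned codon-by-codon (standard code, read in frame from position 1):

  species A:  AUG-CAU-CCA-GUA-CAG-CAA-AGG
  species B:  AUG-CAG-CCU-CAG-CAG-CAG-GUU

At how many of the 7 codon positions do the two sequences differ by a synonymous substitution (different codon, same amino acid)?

Codon 1: AUG Met / AUG Met — identical.
Codon 2: CAU His / CAG Gln — nonsynonymous.
Codon 3: CCA Pro / CCU Pro — synonymous.
Codon 4: GUA Val / CAG Gln — nonsynonymous.
Codon 5: CAG Gln / CAG Gln — identical.
Codon 6: CAA Gln / CAG Gln — synonymous.
Codon 7: AGG Arg / GUU Val — nonsynonymous.
Synonymous differences: 2.

2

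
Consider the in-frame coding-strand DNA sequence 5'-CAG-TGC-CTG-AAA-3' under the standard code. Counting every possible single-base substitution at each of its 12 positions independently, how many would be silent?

Codon 1 (CAG, Gln): 1 synonymous substitution.
Codon 2 (TGC, Cys): 1 synonymous substitution.
Codon 3 (CTG, Leu): 4 synonymous substitutions.
Codon 4 (AAA, Lys): 1 synonymous substitution.
Total: 1 + 1 + 4 + 1 = 7.

7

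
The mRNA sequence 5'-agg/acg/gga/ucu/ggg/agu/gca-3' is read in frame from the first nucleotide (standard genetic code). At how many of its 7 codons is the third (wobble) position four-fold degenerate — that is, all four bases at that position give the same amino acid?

5

Codon 1 AGG (Arg): third position 2-fold.
Codon 2 ACG (Thr): third position 4-fold.
Codon 3 GGA (Gly): third position 4-fold.
Codon 4 UCU (Ser): third position 4-fold.
Codon 5 GGG (Gly): third position 4-fold.
Codon 6 AGU (Ser): third position 2-fold.
Codon 7 GCA (Ala): third position 4-fold.
Four-fold degenerate third positions: 5.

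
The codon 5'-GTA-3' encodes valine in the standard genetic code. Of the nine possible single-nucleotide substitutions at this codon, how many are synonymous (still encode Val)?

Position 1: none → 0 synonymous.
Position 2: none → 0 synonymous.
Position 3: GTT, GTC, GTG → 3 synonymous.
Total: 0 + 0 + 3 = 3.

3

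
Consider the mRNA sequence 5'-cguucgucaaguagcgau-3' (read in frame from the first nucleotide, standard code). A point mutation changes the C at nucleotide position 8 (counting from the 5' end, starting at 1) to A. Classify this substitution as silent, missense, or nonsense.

nonsense

Position 8 falls in codon 3: UCA → Ser.
After the substitution the codon is UAA → Stop.
The new codon is a stop codon, so this is a nonsense mutation.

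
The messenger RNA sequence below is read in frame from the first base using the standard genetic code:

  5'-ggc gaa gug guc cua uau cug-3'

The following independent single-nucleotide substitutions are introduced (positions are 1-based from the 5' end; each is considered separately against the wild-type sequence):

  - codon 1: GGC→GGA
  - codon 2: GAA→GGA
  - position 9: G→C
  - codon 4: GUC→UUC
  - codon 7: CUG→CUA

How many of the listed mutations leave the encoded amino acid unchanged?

3

Codon 1: GGC (Gly) → GGA (Gly) — synonymous.
Codon 2: GAA (Glu) → GGA (Gly) — missense.
Codon 3: GUG (Val) → GUC (Val) — synonymous.
Codon 4: GUC (Val) → UUC (Phe) — missense.
Codon 7: CUG (Leu) → CUA (Leu) — synonymous.
Synonymous: 3 of 5.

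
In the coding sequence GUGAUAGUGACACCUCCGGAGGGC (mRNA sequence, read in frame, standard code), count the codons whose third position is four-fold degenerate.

6

Codon 1 GUG (Val): third position 4-fold.
Codon 2 AUA (Ile): third position 3-fold.
Codon 3 GUG (Val): third position 4-fold.
Codon 4 ACA (Thr): third position 4-fold.
Codon 5 CCU (Pro): third position 4-fold.
Codon 6 CCG (Pro): third position 4-fold.
Codon 7 GAG (Glu): third position 2-fold.
Codon 8 GGC (Gly): third position 4-fold.
Four-fold degenerate third positions: 6.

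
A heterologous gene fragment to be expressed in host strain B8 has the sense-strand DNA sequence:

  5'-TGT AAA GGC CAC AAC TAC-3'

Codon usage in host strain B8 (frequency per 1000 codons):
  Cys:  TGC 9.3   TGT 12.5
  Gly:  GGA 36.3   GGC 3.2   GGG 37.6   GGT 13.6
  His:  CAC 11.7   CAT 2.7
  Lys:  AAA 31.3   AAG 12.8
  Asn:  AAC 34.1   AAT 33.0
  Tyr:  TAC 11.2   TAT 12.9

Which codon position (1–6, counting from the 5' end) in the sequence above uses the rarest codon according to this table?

3

Codon 1 TGT (Cys): 12.5 per 1000.
Codon 2 AAA (Lys): 31.3 per 1000.
Codon 3 GGC (Gly): 3.2 per 1000.
Codon 4 CAC (His): 11.7 per 1000.
Codon 5 AAC (Asn): 34.1 per 1000.
Codon 6 TAC (Tyr): 11.2 per 1000.
Lowest frequency is 3.2 at codon 3.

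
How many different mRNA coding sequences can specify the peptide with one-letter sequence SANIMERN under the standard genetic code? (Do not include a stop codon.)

Ser: 6 codons.
Ala: 4 codons.
Asn: 2 codons.
Ile: 3 codons.
Met: 1 codon.
Glu: 2 codons.
Arg: 6 codons.
Asn: 2 codons.
6 × 4 × 2 × 3 × 1 × 2 × 6 × 2 = 3456.

3456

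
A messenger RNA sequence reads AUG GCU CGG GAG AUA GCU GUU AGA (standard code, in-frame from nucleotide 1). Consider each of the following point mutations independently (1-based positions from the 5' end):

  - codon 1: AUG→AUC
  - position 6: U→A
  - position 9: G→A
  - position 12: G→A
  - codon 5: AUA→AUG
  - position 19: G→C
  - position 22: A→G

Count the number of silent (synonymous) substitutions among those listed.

Codon 1: AUG (Met) → AUC (Ile) — missense.
Codon 2: GCU (Ala) → GCA (Ala) — synonymous.
Codon 3: CGG (Arg) → CGA (Arg) — synonymous.
Codon 4: GAG (Glu) → GAA (Glu) — synonymous.
Codon 5: AUA (Ile) → AUG (Met) — missense.
Codon 7: GUU (Val) → CUU (Leu) — missense.
Codon 8: AGA (Arg) → GGA (Gly) — missense.
Synonymous: 3 of 7.

3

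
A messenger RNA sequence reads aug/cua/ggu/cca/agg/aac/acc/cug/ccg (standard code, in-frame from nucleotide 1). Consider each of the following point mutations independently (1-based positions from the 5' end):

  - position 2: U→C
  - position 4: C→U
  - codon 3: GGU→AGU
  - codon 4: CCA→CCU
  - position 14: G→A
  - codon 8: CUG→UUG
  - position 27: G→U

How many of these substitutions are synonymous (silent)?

4

Codon 1: AUG (Met) → ACG (Thr) — missense.
Codon 2: CUA (Leu) → UUA (Leu) — synonymous.
Codon 3: GGU (Gly) → AGU (Ser) — missense.
Codon 4: CCA (Pro) → CCU (Pro) — synonymous.
Codon 5: AGG (Arg) → AAG (Lys) — missense.
Codon 8: CUG (Leu) → UUG (Leu) — synonymous.
Codon 9: CCG (Pro) → CCU (Pro) — synonymous.
Synonymous: 4 of 7.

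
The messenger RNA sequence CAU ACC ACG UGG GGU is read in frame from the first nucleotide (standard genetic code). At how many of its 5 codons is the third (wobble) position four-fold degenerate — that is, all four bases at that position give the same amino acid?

3

Codon 1 CAU (His): third position 2-fold.
Codon 2 ACC (Thr): third position 4-fold.
Codon 3 ACG (Thr): third position 4-fold.
Codon 4 UGG (Trp): third position 1-fold.
Codon 5 GGU (Gly): third position 4-fold.
Four-fold degenerate third positions: 3.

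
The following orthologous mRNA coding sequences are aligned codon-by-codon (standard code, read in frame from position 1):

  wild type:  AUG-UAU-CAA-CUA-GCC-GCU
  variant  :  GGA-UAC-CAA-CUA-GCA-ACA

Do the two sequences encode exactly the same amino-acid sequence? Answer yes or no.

Codon 1: AUG Met / GGA Gly — nonsynonymous.
Codon 2: UAU Tyr / UAC Tyr — synonymous.
Codon 3: CAA Gln / CAA Gln — identical.
Codon 4: CUA Leu / CUA Leu — identical.
Codon 5: GCC Ala / GCA Ala — synonymous.
Codon 6: GCU Ala / ACA Thr — nonsynonymous.
Nonsynonymous differences: 2 → different protein.

no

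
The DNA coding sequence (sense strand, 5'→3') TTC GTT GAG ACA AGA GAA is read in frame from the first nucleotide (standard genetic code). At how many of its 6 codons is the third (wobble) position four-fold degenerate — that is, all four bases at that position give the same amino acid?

2

Codon 1 TTC (Phe): third position 2-fold.
Codon 2 GTT (Val): third position 4-fold.
Codon 3 GAG (Glu): third position 2-fold.
Codon 4 ACA (Thr): third position 4-fold.
Codon 5 AGA (Arg): third position 2-fold.
Codon 6 GAA (Glu): third position 2-fold.
Four-fold degenerate third positions: 2.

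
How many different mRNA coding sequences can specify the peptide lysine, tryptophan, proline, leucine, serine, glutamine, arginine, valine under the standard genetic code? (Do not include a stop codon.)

Lys: 2 codons.
Trp: 1 codon.
Pro: 4 codons.
Leu: 6 codons.
Ser: 6 codons.
Gln: 2 codons.
Arg: 6 codons.
Val: 4 codons.
2 × 1 × 4 × 6 × 6 × 2 × 6 × 4 = 13824.

13824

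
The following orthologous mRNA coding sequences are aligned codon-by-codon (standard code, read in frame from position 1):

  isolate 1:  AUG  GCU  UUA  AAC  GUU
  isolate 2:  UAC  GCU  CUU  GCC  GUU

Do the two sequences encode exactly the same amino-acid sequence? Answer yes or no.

Codon 1: AUG Met / UAC Tyr — nonsynonymous.
Codon 2: GCU Ala / GCU Ala — identical.
Codon 3: UUA Leu / CUU Leu — synonymous.
Codon 4: AAC Asn / GCC Ala — nonsynonymous.
Codon 5: GUU Val / GUU Val — identical.
Nonsynonymous differences: 2 → different protein.

no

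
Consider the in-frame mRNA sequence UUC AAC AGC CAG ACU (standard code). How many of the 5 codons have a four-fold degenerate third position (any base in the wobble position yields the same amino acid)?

Codon 1 UUC (Phe): third position 2-fold.
Codon 2 AAC (Asn): third position 2-fold.
Codon 3 AGC (Ser): third position 2-fold.
Codon 4 CAG (Gln): third position 2-fold.
Codon 5 ACU (Thr): third position 4-fold.
Four-fold degenerate third positions: 1.

1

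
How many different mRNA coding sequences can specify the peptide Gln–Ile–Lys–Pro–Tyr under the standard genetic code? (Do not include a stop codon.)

Gln: 2 codons.
Ile: 3 codons.
Lys: 2 codons.
Pro: 4 codons.
Tyr: 2 codons.
2 × 3 × 2 × 4 × 2 = 96.

96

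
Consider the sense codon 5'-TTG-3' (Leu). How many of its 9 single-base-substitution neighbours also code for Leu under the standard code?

2

Position 1: CTG → 1 synonymous.
Position 2: none → 0 synonymous.
Position 3: TTA → 1 synonymous.
Total: 1 + 0 + 1 = 2.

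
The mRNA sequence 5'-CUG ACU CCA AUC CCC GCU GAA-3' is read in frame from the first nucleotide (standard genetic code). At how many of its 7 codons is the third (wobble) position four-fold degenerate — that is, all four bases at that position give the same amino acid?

5

Codon 1 CUG (Leu): third position 4-fold.
Codon 2 ACU (Thr): third position 4-fold.
Codon 3 CCA (Pro): third position 4-fold.
Codon 4 AUC (Ile): third position 3-fold.
Codon 5 CCC (Pro): third position 4-fold.
Codon 6 GCU (Ala): third position 4-fold.
Codon 7 GAA (Glu): third position 2-fold.
Four-fold degenerate third positions: 5.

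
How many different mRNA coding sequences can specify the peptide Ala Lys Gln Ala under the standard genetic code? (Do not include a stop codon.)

Ala: 4 codons.
Lys: 2 codons.
Gln: 2 codons.
Ala: 4 codons.
4 × 2 × 2 × 4 = 64.

64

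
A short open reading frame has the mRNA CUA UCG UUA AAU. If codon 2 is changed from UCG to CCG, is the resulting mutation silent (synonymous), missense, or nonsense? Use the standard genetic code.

missense

Position 4 falls in codon 2: UCG → Ser.
After the substitution the codon is CCG → Pro.
Ser ≠ Pro, so this is a missense mutation.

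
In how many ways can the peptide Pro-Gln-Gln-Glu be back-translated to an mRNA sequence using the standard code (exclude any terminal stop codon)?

Pro: 4 codons.
Gln: 2 codons.
Gln: 2 codons.
Glu: 2 codons.
4 × 2 × 2 × 2 = 32.

32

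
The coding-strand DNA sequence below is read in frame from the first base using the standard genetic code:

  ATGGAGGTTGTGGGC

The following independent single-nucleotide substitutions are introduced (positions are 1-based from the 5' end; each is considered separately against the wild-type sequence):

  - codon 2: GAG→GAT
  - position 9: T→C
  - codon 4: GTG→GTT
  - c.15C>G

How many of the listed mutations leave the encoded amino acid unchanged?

Codon 2: GAG (Glu) → GAT (Asp) — missense.
Codon 3: GTT (Val) → GTC (Val) — synonymous.
Codon 4: GTG (Val) → GTT (Val) — synonymous.
Codon 5: GGC (Gly) → GGG (Gly) — synonymous.
Synonymous: 3 of 4.

3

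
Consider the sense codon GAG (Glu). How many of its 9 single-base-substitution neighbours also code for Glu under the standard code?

Position 1: none → 0 synonymous.
Position 2: none → 0 synonymous.
Position 3: GAA → 1 synonymous.
Total: 0 + 0 + 1 = 1.

1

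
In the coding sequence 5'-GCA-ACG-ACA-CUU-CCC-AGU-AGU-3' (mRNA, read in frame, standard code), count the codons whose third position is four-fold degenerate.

Codon 1 GCA (Ala): third position 4-fold.
Codon 2 ACG (Thr): third position 4-fold.
Codon 3 ACA (Thr): third position 4-fold.
Codon 4 CUU (Leu): third position 4-fold.
Codon 5 CCC (Pro): third position 4-fold.
Codon 6 AGU (Ser): third position 2-fold.
Codon 7 AGU (Ser): third position 2-fold.
Four-fold degenerate third positions: 5.

5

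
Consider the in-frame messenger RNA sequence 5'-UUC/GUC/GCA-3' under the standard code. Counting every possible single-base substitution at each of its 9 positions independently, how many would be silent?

7

Codon 1 (UUC, Phe): 1 synonymous substitution.
Codon 2 (GUC, Val): 3 synonymous substitutions.
Codon 3 (GCA, Ala): 3 synonymous substitutions.
Total: 1 + 3 + 3 = 7.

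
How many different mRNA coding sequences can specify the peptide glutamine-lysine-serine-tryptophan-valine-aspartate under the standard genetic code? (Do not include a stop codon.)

Gln: 2 codons.
Lys: 2 codons.
Ser: 6 codons.
Trp: 1 codon.
Val: 4 codons.
Asp: 2 codons.
2 × 2 × 6 × 1 × 4 × 2 = 192.

192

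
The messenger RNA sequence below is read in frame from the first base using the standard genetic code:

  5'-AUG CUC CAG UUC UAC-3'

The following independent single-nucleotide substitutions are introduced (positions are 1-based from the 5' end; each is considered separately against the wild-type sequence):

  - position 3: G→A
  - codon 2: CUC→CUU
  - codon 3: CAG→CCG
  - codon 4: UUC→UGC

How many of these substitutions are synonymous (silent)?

Codon 1: AUG (Met) → AUA (Ile) — missense.
Codon 2: CUC (Leu) → CUU (Leu) — synonymous.
Codon 3: CAG (Gln) → CCG (Pro) — missense.
Codon 4: UUC (Phe) → UGC (Cys) — missense.
Synonymous: 1 of 4.

1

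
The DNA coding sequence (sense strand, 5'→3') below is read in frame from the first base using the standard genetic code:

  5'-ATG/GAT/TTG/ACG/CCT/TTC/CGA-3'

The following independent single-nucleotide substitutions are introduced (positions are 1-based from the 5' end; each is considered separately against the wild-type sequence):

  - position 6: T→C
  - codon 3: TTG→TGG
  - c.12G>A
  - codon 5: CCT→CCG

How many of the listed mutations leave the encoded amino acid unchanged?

3

Codon 2: GAT (Asp) → GAC (Asp) — synonymous.
Codon 3: TTG (Leu) → TGG (Trp) — missense.
Codon 4: ACG (Thr) → ACA (Thr) — synonymous.
Codon 5: CCT (Pro) → CCG (Pro) — synonymous.
Synonymous: 3 of 4.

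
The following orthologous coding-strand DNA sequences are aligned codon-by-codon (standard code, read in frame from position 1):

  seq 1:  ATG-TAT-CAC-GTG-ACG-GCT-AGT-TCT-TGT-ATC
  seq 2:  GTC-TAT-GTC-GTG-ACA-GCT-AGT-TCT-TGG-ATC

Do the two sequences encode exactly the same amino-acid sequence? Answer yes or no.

Codon 1: ATG Met / GTC Val — nonsynonymous.
Codon 2: TAT Tyr / TAT Tyr — identical.
Codon 3: CAC His / GTC Val — nonsynonymous.
Codon 4: GTG Val / GTG Val — identical.
Codon 5: ACG Thr / ACA Thr — synonymous.
Codon 6: GCT Ala / GCT Ala — identical.
Codon 7: AGT Ser / AGT Ser — identical.
Codon 8: TCT Ser / TCT Ser — identical.
Codon 9: TGT Cys / TGG Trp — nonsynonymous.
Codon 10: ATC Ile / ATC Ile — identical.
Nonsynonymous differences: 3 → different protein.

no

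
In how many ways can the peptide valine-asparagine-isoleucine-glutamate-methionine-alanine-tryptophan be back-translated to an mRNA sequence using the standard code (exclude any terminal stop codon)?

Val: 4 codons.
Asn: 2 codons.
Ile: 3 codons.
Glu: 2 codons.
Met: 1 codon.
Ala: 4 codons.
Trp: 1 codon.
4 × 2 × 3 × 2 × 1 × 4 × 1 = 192.

192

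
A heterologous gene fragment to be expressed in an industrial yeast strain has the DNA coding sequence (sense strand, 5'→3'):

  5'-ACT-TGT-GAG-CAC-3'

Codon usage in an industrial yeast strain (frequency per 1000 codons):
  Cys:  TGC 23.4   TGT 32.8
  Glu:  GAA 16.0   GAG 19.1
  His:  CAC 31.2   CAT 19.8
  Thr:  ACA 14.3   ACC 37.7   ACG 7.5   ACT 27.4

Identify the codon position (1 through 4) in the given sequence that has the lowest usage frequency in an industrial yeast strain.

3

Codon 1 ACT (Thr): 27.4 per 1000.
Codon 2 TGT (Cys): 32.8 per 1000.
Codon 3 GAG (Glu): 19.1 per 1000.
Codon 4 CAC (His): 31.2 per 1000.
Lowest frequency is 19.1 at codon 3.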